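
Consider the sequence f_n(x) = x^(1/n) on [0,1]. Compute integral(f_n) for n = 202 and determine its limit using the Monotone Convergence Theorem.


At n = 202: f_202(x) = x^(1/202).
Step 1: integral(x^(1/202), 0, 1) = [x^(1/202+1) / (1/202+1)] from 0 to 1
     = 1 / (1/202 + 1) = 1 / ((202+1)/202) = 202/(202+1)
     = 202/203 = 0.995074
Step 2: As n -> infinity, f_n(x) = x^(1/n) -> 1 for x in (0,1], and f_n is increasing in n.
By MCT, lim_n integral(f_n) = integral(lim_n f_n) = integral(1, 0, 1) = 1.
Step 3: Verify convergence: 202/203 = 0.995074 -> 1


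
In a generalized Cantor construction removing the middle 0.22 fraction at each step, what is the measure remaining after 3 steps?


Step 1: At each step, fraction remaining = 1 - 0.22 = 0.78
Step 2: After 3 steps, measure = (0.78)^3
Step 3: Computing the power step by step:
  After step 1: 0.78
  After step 2: 0.6084
  After step 3: 0.474552
Result = 0.474552


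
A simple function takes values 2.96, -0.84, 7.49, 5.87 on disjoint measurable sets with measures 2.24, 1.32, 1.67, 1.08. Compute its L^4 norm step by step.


Step 1: Compute |f_i|^4 for each value:
  |2.96|^4 = 76.765635
  |-0.84|^4 = 0.497871
  |7.49|^4 = 3147.22122
  |5.87|^4 = 1187.277958
Step 2: Multiply by measures and sum:
  76.765635 * 2.24 = 171.955021
  0.497871 * 1.32 = 0.65719
  3147.22122 * 1.67 = 5255.859437
  1187.277958 * 1.08 = 1282.260194
Sum = 171.955021 + 0.65719 + 5255.859437 + 1282.260194 = 6710.731843
Step 3: Take the p-th root:
||f||_4 = (6710.731843)^(1/4) = 9.050915


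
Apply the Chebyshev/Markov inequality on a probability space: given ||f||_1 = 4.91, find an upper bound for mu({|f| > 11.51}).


Chebyshev/Markov inequality: mu(|f| > eps) <= (||f||_p / eps)^p
Step 1: ||f||_1 / eps = 4.91 / 11.51 = 0.426586
Step 2: Raise to power p = 1:
  (0.426586)^1 = 0.426586
Step 3: Therefore mu(|f| > 11.51) <= 0.426586


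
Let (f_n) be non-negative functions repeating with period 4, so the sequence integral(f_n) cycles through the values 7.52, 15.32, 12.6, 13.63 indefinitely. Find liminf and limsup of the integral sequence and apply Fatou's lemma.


The sequence (integral(f_n)) is periodic with period 4, repeating the values 7.52, 15.32, 12.6, 13.63 indefinitely.
Step 1: For a periodic sequence, every tail (a_m, a_(m+1), ...) contains all 4 period values infinitely often.
Step 2: Hence inf of every tail = min of the period values = min(7.52, 15.32, 12.6, 13.63) = 7.52.
        liminf_n integral(f_n) = sup over m of (inf of tail from m) = 7.52.
Step 3: Similarly sup of every tail = max of the period values = 15.32.
        limsup_n integral(f_n) = 15.32.
Step 4: Fatou's lemma: integral(liminf_n f_n) <= liminf_n integral(f_n) = 7.52.
        So the integral of the pointwise liminf is at most 7.52.


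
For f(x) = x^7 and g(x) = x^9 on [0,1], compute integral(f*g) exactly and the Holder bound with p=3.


Step 1: Exact integral of f*g = integral(x^16, 0, 1) = 1/17
     = 0.058824
Step 2: Holder bound with p=3, q=1.5:
  ||f||_p = (integral x^21 dx)^(1/3) = (1/22)^(1/3) = 0.356883
  ||g||_q = (integral x^13.5 dx)^(1/1.5) = (1/14.5)^(1/1.5) = 0.168172
Step 3: Holder bound = ||f||_p * ||g||_q = 0.356883 * 0.168172 = 0.060018
Verification: 0.058824 <= 0.060018 (Holder holds)


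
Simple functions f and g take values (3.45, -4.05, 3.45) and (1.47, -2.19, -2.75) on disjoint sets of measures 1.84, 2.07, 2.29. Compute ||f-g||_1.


Step 1: Compute differences f_i - g_i:
  3.45 - 1.47 = 1.98
  -4.05 - -2.19 = -1.86
  3.45 - -2.75 = 6.2
Step 2: Compute |diff|^1 * measure for each set:
  |1.98|^1 * 1.84 = 1.98 * 1.84 = 3.6432
  |-1.86|^1 * 2.07 = 1.86 * 2.07 = 3.8502
  |6.2|^1 * 2.29 = 6.2 * 2.29 = 14.198
Step 3: Sum = 21.6914
Step 4: ||f-g||_1 = (21.6914)^(1/1) = 21.6914


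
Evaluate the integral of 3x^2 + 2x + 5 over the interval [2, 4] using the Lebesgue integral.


The Lebesgue integral of a Riemann-integrable function agrees with the Riemann integral.
Antiderivative F(x) = (3/3)x^3 + (2/2)x^2 + 5x
F(4) = (3/3)*4^3 + (2/2)*4^2 + 5*4
     = (3/3)*64 + (2/2)*16 + 5*4
     = 64 + 16 + 20
     = 100
F(2) = 22
Integral = F(4) - F(2) = 100 - 22 = 78


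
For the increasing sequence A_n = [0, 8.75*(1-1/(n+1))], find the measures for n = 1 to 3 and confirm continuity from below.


By continuity of measure from below: if A_n increases to A, then m(A_n) -> m(A).
Here A = [0, 8.75], so m(A) = 8.75
Step 1: a_1 = 8.75*(1 - 1/2) = 4.375, m(A_1) = 4.375
Step 2: a_2 = 8.75*(1 - 1/3) = 5.8333, m(A_2) = 5.8333
Step 3: a_3 = 8.75*(1 - 1/4) = 6.5625, m(A_3) = 6.5625
Limit: m(A_n) -> m([0,8.75]) = 8.75


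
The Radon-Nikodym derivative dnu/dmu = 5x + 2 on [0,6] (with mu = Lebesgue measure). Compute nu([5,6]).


nu(A) = integral_A (dnu/dmu) dmu = integral_5^6 (5x + 2) dx
Step 1: Antiderivative F(x) = (5/2)x^2 + 2x
Step 2: F(6) = (5/2)*6^2 + 2*6 = 90 + 12 = 102
Step 3: F(5) = (5/2)*5^2 + 2*5 = 62.5 + 10 = 72.5
Step 4: nu([5,6]) = F(6) - F(5) = 102 - 72.5 = 29.5


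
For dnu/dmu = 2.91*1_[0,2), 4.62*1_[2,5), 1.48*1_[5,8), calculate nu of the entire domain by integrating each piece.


Integrate each piece of the Radon-Nikodym derivative:
Step 1: integral_0^2 2.91 dx = 2.91*(2-0) = 2.91*2 = 5.82
Step 2: integral_2^5 4.62 dx = 4.62*(5-2) = 4.62*3 = 13.86
Step 3: integral_5^8 1.48 dx = 1.48*(8-5) = 1.48*3 = 4.44
Total: 5.82 + 13.86 + 4.44 = 24.12


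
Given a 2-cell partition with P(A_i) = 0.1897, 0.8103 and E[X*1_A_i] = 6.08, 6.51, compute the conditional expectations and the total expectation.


For each cell A_i: E[X|A_i] = E[X*1_A_i] / P(A_i)
Step 1: E[X|A_1] = 6.08 / 0.1897 = 32.050606
Step 2: E[X|A_2] = 6.51 / 0.8103 = 8.034061
Verification: E[X] = sum E[X*1_A_i] = 6.08 + 6.51 = 12.59


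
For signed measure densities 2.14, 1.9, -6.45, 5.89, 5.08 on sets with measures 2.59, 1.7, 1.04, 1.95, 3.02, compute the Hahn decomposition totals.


Step 1: Compute signed measure on each set:
  Set 1: 2.14 * 2.59 = 5.5426
  Set 2: 1.9 * 1.7 = 3.23
  Set 3: -6.45 * 1.04 = -6.708
  Set 4: 5.89 * 1.95 = 11.4855
  Set 5: 5.08 * 3.02 = 15.3416
Step 2: Total signed measure = (5.5426) + (3.23) + (-6.708) + (11.4855) + (15.3416)
     = 28.8917
Step 3: Positive part mu+(X) = sum of positive contributions = 35.5997
Step 4: Negative part mu-(X) = |sum of negative contributions| = 6.708


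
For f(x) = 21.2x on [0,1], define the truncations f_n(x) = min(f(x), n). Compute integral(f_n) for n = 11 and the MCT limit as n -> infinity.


f(x) = 21.2x on [0,1]; f_n(x) = min(21.2x, n). At n = 11:
Step 1: f(x) reaches 11 at x = 11/21.2 = 0.518868
Step 2: integral(f_11) = integral(21.2x, 0, 0.518868) + integral(11, 0.518868, 1)
       = 21.2*0.518868^2/2 + 11*(1 - 0.518868)
       = 2.853774 + 5.292453
       = 8.146226
Step 3: As n -> infinity, f_n increases to f, so by MCT integral(f_n) -> integral(f) = 21.2/2 = 10.6.
Convergence: integral(f_11) = 8.146226 -> 10.6 as n -> infinity


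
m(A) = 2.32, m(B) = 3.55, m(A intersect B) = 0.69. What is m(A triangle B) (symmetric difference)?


m(A Delta B) = m(A) + m(B) - 2*m(A n B)
= 2.32 + 3.55 - 2*0.69
= 2.32 + 3.55 - 1.38
= 4.49


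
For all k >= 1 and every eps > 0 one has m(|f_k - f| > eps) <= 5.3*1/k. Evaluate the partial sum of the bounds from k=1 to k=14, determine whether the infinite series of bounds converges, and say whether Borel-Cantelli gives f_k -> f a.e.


Step 1: List the terms 5.3*1/k for k = 1 to 14:
  k=1: 5.3
  k=2: 2.65
  k=3: 1.766667
  k=4: 1.325
  k=5: 1.06
  k=6: 0.883333
  k=7: 0.757143
  k=8: 0.6625
  k=9: 0.588889
  k=10: 0.53
  k=11: 0.481818
  k=12: 0.441667
  k=13: 0.407692
  k=14: 0.378571
Step 2: Partial sum = 5.3 + 2.65 + 1.766667 + 1.325 + 1.06 + 0.883333 + 0.757143 + 0.6625 + 0.588889 + 0.53 + 0.481818 + 0.441667 + 0.407692 + 0.378571
     = 17.23328
Step 3: The full series sum_(k>=1) 5.3*1/k diverges (harmonic series, p = 1; a nonzero constant multiple of a divergent series diverges).
Step 4: The (first) Borel-Cantelli lemma requires a summable sequence of measures, so it does not apply here;
        from this bound alone no conclusion about a.e. convergence can be drawn (convergence in measure still
        gives an a.e.-convergent subsequence, but not a.e. convergence of the whole sequence).
Conclusion: series diverges; Borel-Cantelli is inconclusive about a.e. convergence of f_k.


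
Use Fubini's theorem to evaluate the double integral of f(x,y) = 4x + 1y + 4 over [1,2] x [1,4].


By Fubini, integrate in x first, then y.
Step 1: Fix y, integrate over x in [1,2]:
  integral(4x + 1y + 4, x=1..2)
  = 4*(2^2 - 1^2)/2 + (1y + 4)*(2 - 1)
  = 6 + (1y + 4)*1
  = 6 + 1y + 4
  = 10 + 1y
Step 2: Integrate over y in [1,4]:
  integral(10 + 1y, y=1..4)
  = 10*3 + 1*(4^2 - 1^2)/2
  = 30 + 7.5
  = 37.5


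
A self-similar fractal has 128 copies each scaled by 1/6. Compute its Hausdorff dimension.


For a self-similar set with N copies scaled by 1/r:
dim_H = log(N)/log(r) = log(128)/log(6)
= 4.85203/1.791759
= 2.70797


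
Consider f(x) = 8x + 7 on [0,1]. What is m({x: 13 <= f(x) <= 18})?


f^(-1)([13, 18]) = {x : 13 <= 8x + 7 <= 18}
Solving: (13 - 7)/8 <= x <= (18 - 7)/8
= [0.75, 1.375]
Intersecting with [0,1]: [0.75, 1]
Measure = 1 - 0.75 = 0.25


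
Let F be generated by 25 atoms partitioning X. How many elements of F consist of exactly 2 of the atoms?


Each element of F is a union of some subset of the 25 atoms.
Elements that are unions of exactly 2 atoms correspond to 2-element subsets of the 25 atoms.
Count = C(25, 2) = 25! / (2! * 23!) = 300.


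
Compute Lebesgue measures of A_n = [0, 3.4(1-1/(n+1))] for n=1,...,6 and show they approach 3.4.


By continuity of measure from below: if A_n increases to A, then m(A_n) -> m(A).
Here A = [0, 3.4], so m(A) = 3.4
Step 1: a_1 = 3.4*(1 - 1/2) = 1.7, m(A_1) = 1.7
Step 2: a_2 = 3.4*(1 - 1/3) = 2.2667, m(A_2) = 2.2667
Step 3: a_3 = 3.4*(1 - 1/4) = 2.55, m(A_3) = 2.55
Step 4: a_4 = 3.4*(1 - 1/5) = 2.72, m(A_4) = 2.72
Step 5: a_5 = 3.4*(1 - 1/6) = 2.8333, m(A_5) = 2.8333
Step 6: a_6 = 3.4*(1 - 1/7) = 2.9143, m(A_6) = 2.9143
Limit: m(A_n) -> m([0,3.4]) = 3.4


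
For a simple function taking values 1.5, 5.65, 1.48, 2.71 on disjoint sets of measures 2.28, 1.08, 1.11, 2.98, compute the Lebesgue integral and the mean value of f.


Step 1: Integral = sum(value_i * measure_i)
= 1.5*2.28 + 5.65*1.08 + 1.48*1.11 + 2.71*2.98
= 3.42 + 6.102 + 1.6428 + 8.0758
= 19.2406
Step 2: Total measure of domain = 2.28 + 1.08 + 1.11 + 2.98 = 7.45
Step 3: Average value = 19.2406 / 7.45 = 2.582631


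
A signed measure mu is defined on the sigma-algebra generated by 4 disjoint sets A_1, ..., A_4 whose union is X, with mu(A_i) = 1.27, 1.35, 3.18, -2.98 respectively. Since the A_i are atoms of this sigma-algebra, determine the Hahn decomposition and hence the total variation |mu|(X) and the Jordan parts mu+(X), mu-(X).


Step 1: Every measurable set is a union of atoms (the cells / points), so a Hahn decomposition is
  obtained by grouping atoms by sign: P = union of atoms with mu > 0, N = union of the remaining atoms.
  Atoms in P (indices): 1, 2, 3;  atoms in N (indices): 4
  Positive values: 1.27, 1.35, 3.18
  Negative values: -2.98
Step 2: mu+(X) = mu(P) = sum of positive atom values = 5.8
Step 3: mu-(X) = -mu(N) = sum of |negative atom values| = 2.98
Step 4: |mu|(X) = mu+(X) + mu-(X) = 5.8 + 2.98 = 8.78


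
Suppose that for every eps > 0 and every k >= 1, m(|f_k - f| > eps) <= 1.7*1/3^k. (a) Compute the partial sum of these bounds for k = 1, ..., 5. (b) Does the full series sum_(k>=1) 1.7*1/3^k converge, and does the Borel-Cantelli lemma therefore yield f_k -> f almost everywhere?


Step 1: List the terms 1.7*1/3^k for k = 1 to 5:
  k=1: 0.566667
  k=2: 0.188889
  k=3: 0.062963
  k=4: 0.020988
  k=5: 0.006996
Step 2: Partial sum = 0.566667 + 0.188889 + 0.062963 + 0.020988 + 0.006996
     = 0.846502
Step 3: The full series sum_(k>=1) 1.7*1/3^k converges (geometric series with ratio 1/3 < 1; a constant multiple of a convergent series converges).
Step 4: Fix eps > 0. Since sum_k m(|f_k - f| > eps) < infinity, the Borel-Cantelli lemma gives
        m(limsup_k {|f_k - f| > eps}) = 0, i.e. for a.e. x, |f_k(x) - f(x)| <= eps for all large k.
        Applying this with eps = 1/j for j = 1, 2, ... and intersecting the countably many full-measure sets,
        for a.e. x we get limsup_k |f_k(x) - f(x)| <= 1/j for every j, hence f_k -> f almost everywhere.
Conclusion: series converges; Borel-Cantelli yields f_k -> f a.e.


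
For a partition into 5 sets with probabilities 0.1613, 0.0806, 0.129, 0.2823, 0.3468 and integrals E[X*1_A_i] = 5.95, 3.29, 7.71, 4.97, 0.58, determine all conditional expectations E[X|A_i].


For each cell A_i: E[X|A_i] = E[X*1_A_i] / P(A_i)
Step 1: E[X|A_1] = 5.95 / 0.1613 = 36.887787
Step 2: E[X|A_2] = 3.29 / 0.0806 = 40.818859
Step 3: E[X|A_3] = 7.71 / 0.129 = 59.767442
Step 4: E[X|A_4] = 4.97 / 0.2823 = 17.605384
Step 5: E[X|A_5] = 0.58 / 0.3468 = 1.672434
Verification: E[X] = sum E[X*1_A_i] = 5.95 + 3.29 + 7.71 + 4.97 + 0.58 = 22.5


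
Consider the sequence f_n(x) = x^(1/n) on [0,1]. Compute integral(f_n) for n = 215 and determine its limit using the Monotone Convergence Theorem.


At n = 215: f_215(x) = x^(1/215).
Step 1: integral(x^(1/215), 0, 1) = [x^(1/215+1) / (1/215+1)] from 0 to 1
     = 1 / (1/215 + 1) = 1 / ((215+1)/215) = 215/(215+1)
     = 215/216 = 0.99537
Step 2: As n -> infinity, f_n(x) = x^(1/n) -> 1 for x in (0,1], and f_n is increasing in n.
By MCT, lim_n integral(f_n) = integral(lim_n f_n) = integral(1, 0, 1) = 1.
Step 3: Verify convergence: 215/216 = 0.99537 -> 1


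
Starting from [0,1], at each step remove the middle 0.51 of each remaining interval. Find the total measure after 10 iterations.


Step 1: At each step, fraction remaining = 1 - 0.51 = 0.49
Step 2: After 10 steps, measure = (0.49)^10
Result = 7.979227e-04


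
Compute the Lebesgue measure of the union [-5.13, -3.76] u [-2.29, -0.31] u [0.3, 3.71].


For pairwise disjoint intervals, m(union) = sum of lengths.
= (-3.76 - -5.13) + (-0.31 - -2.29) + (3.71 - 0.3)
= 1.37 + 1.98 + 3.41
= 6.76


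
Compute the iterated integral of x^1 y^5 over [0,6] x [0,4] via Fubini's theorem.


By Fubini's theorem, the double integral factors as a product of single integrals:
Step 1: integral_0^6 x^1 dx = [x^2/2] from 0 to 6
     = 6^2/2 = 18
Step 2: integral_0^4 y^5 dy = [y^6/6] from 0 to 4
     = 4^6/6 = 682.666667
Step 3: Double integral = 18 * 682.666667 = 12288


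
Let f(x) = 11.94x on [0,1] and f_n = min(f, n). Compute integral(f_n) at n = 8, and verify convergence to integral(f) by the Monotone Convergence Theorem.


f(x) = 11.94x on [0,1]; f_n(x) = min(11.94x, n). At n = 8:
Step 1: f(x) reaches 8 at x = 8/11.94 = 0.670017
Step 2: integral(f_8) = integral(11.94x, 0, 0.670017) + integral(8, 0.670017, 1)
       = 11.94*0.670017^2/2 + 8*(1 - 0.670017)
       = 2.680067 + 2.639866
       = 5.319933
Step 3: As n -> infinity, f_n increases to f, so by MCT integral(f_n) -> integral(f) = 11.94/2 = 5.97.
Convergence: integral(f_8) = 5.319933 -> 5.97 as n -> infinity


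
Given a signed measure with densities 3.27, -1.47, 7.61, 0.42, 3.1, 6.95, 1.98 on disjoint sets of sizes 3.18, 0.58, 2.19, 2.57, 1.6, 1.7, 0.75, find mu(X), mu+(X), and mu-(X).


Step 1: Compute signed measure on each set:
  Set 1: 3.27 * 3.18 = 10.3986
  Set 2: -1.47 * 0.58 = -0.8526
  Set 3: 7.61 * 2.19 = 16.6659
  Set 4: 0.42 * 2.57 = 1.0794
  Set 5: 3.1 * 1.6 = 4.96
  Set 6: 6.95 * 1.7 = 11.815
  Set 7: 1.98 * 0.75 = 1.485
Step 2: Total signed measure = (10.3986) + (-0.8526) + (16.6659) + (1.0794) + (4.96) + (11.815) + (1.485)
     = 45.5513
Step 3: Positive part mu+(X) = sum of positive contributions = 46.4039
Step 4: Negative part mu-(X) = |sum of negative contributions| = 0.8526


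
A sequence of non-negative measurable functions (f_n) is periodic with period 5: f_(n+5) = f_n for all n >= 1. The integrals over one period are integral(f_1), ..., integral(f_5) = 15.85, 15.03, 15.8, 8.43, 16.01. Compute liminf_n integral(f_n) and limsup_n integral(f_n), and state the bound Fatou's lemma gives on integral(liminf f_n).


The sequence (integral(f_n)) is periodic with period 5, repeating the values 15.85, 15.03, 15.8, 8.43, 16.01 indefinitely.
Step 1: For a periodic sequence, every tail (a_m, a_(m+1), ...) contains all 5 period values infinitely often.
Step 2: Hence inf of every tail = min of the period values = min(15.85, 15.03, 15.8, 8.43, 16.01) = 8.43.
        liminf_n integral(f_n) = sup over m of (inf of tail from m) = 8.43.
Step 3: Similarly sup of every tail = max of the period values = 16.01.
        limsup_n integral(f_n) = 16.01.
Step 4: Fatou's lemma: integral(liminf_n f_n) <= liminf_n integral(f_n) = 8.43.
        So the integral of the pointwise liminf is at most 8.43.


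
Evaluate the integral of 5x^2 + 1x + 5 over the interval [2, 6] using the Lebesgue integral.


The Lebesgue integral of a Riemann-integrable function agrees with the Riemann integral.
Antiderivative F(x) = (5/3)x^3 + (1/2)x^2 + 5x
F(6) = (5/3)*6^3 + (1/2)*6^2 + 5*6
     = (5/3)*216 + (1/2)*36 + 5*6
     = 360 + 18 + 30
     = 408
F(2) = 25.333333
Integral = F(6) - F(2) = 408 - 25.333333 = 382.666667


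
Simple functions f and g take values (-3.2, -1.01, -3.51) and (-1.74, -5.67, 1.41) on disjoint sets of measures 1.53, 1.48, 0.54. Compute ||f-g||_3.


Step 1: Compute differences f_i - g_i:
  -3.2 - -1.74 = -1.46
  -1.01 - -5.67 = 4.66
  -3.51 - 1.41 = -4.92
Step 2: Compute |diff|^3 * measure for each set:
  |-1.46|^3 * 1.53 = 3.112136 * 1.53 = 4.761568
  |4.66|^3 * 1.48 = 101.194696 * 1.48 = 149.76815
  |-4.92|^3 * 0.54 = 119.095488 * 0.54 = 64.311564
Step 3: Sum = 218.841282
Step 4: ||f-g||_3 = (218.841282)^(1/3) = 6.026194


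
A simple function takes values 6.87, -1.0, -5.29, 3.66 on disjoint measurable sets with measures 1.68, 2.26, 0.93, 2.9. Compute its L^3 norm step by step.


Step 1: Compute |f_i|^3 for each value:
  |6.87|^3 = 324.242703
  |-1.0|^3 = 1
  |-5.29|^3 = 148.035889
  |3.66|^3 = 49.027896
Step 2: Multiply by measures and sum:
  324.242703 * 1.68 = 544.727741
  1 * 2.26 = 2.26
  148.035889 * 0.93 = 137.673377
  49.027896 * 2.9 = 142.180898
Sum = 544.727741 + 2.26 + 137.673377 + 142.180898 = 826.842016
Step 3: Take the p-th root:
||f||_3 = (826.842016)^(1/3) = 9.385862


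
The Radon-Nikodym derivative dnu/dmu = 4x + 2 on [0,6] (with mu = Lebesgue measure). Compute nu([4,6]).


nu(A) = integral_A (dnu/dmu) dmu = integral_4^6 (4x + 2) dx
Step 1: Antiderivative F(x) = (4/2)x^2 + 2x
Step 2: F(6) = (4/2)*6^2 + 2*6 = 72 + 12 = 84
Step 3: F(4) = (4/2)*4^2 + 2*4 = 32 + 8 = 40
Step 4: nu([4,6]) = F(6) - F(4) = 84 - 40 = 44


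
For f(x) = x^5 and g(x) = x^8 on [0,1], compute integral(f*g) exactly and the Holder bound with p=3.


Step 1: Exact integral of f*g = integral(x^13, 0, 1) = 1/14
     = 0.071429
Step 2: Holder bound with p=3, q=1.5:
  ||f||_p = (integral x^15 dx)^(1/3) = (1/16)^(1/3) = 0.39685
  ||g||_q = (integral x^12 dx)^(1/1.5) = (1/13)^(1/1.5) = 0.180872
Step 3: Holder bound = ||f||_p * ||g||_q = 0.39685 * 0.180872 = 0.071779
Verification: 0.071429 <= 0.071779 (Holder holds)


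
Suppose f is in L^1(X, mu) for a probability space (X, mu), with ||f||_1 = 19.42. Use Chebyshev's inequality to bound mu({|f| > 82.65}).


Chebyshev/Markov inequality: mu(|f| > eps) <= (||f||_p / eps)^p
Step 1: ||f||_1 / eps = 19.42 / 82.65 = 0.234967
Step 2: Raise to power p = 1:
  (0.234967)^1 = 0.234967
Step 3: Therefore mu(|f| > 82.65) <= 0.234967


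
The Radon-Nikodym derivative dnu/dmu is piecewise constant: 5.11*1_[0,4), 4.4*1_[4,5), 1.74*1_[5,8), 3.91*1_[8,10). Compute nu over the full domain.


Integrate each piece of the Radon-Nikodym derivative:
Step 1: integral_0^4 5.11 dx = 5.11*(4-0) = 5.11*4 = 20.44
Step 2: integral_4^5 4.4 dx = 4.4*(5-4) = 4.4*1 = 4.4
Step 3: integral_5^8 1.74 dx = 1.74*(8-5) = 1.74*3 = 5.22
Step 4: integral_8^10 3.91 dx = 3.91*(10-8) = 3.91*2 = 7.82
Total: 20.44 + 4.4 + 5.22 + 7.82 = 37.88


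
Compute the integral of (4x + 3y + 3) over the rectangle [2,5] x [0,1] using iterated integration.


By Fubini, integrate in x first, then y.
Step 1: Fix y, integrate over x in [2,5]:
  integral(4x + 3y + 3, x=2..5)
  = 4*(5^2 - 2^2)/2 + (3y + 3)*(5 - 2)
  = 42 + (3y + 3)*3
  = 42 + 9y + 9
  = 51 + 9y
Step 2: Integrate over y in [0,1]:
  integral(51 + 9y, y=0..1)
  = 51*1 + 9*(1^2 - 0^2)/2
  = 51 + 4.5
  = 55.5


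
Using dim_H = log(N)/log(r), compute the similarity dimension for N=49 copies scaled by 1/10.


For a self-similar set with N copies scaled by 1/r:
dim_H = log(N)/log(r) = log(49)/log(10)
= 3.89182/2.302585
= 1.690196


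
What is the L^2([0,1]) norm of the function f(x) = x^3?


Step 1: ||f||_2 = (integral_0^1 |x^3|^2 dx)^(1/2)
     = (integral_0^1 x^6 dx)^(1/2)
Step 2: integral_0^1 x^6 dx = [x^7/(7)] from 0 to 1 = 1^7/7
     = 1/7 = 0.142857
Step 3: ||f||_2 = (0.142857)^(1/2) = 0.377964


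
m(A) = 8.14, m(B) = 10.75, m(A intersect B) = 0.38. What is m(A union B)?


By inclusion-exclusion: m(A u B) = m(A) + m(B) - m(A n B)
= 8.14 + 10.75 - 0.38
= 18.51


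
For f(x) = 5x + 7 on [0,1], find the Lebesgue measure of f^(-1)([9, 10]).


f^(-1)([9, 10]) = {x : 9 <= 5x + 7 <= 10}
Solving: (9 - 7)/5 <= x <= (10 - 7)/5
= [0.4, 0.6]
Intersecting with [0,1]: [0.4, 0.6]
Measure = 0.6 - 0.4 = 0.2


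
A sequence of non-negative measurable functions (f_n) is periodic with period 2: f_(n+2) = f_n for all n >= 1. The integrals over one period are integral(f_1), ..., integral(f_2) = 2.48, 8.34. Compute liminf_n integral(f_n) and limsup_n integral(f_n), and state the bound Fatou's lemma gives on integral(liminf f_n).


The sequence (integral(f_n)) is periodic with period 2, repeating the values 2.48, 8.34 indefinitely.
Step 1: For a periodic sequence, every tail (a_m, a_(m+1), ...) contains all 2 period values infinitely often.
Step 2: Hence inf of every tail = min of the period values = min(2.48, 8.34) = 2.48.
        liminf_n integral(f_n) = sup over m of (inf of tail from m) = 2.48.
Step 3: Similarly sup of every tail = max of the period values = 8.34.
        limsup_n integral(f_n) = 8.34.
Step 4: Fatou's lemma: integral(liminf_n f_n) <= liminf_n integral(f_n) = 2.48.
        So the integral of the pointwise liminf is at most 2.48.


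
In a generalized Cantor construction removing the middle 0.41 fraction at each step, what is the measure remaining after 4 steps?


Step 1: At each step, fraction remaining = 1 - 0.41 = 0.59
Step 2: After 4 steps, measure = (0.59)^4
Step 3: Computing the power step by step:
  After step 1: 0.59
  After step 2: 0.3481
  After step 3: 0.205379
  After step 4: 0.121174
Result = 0.121174


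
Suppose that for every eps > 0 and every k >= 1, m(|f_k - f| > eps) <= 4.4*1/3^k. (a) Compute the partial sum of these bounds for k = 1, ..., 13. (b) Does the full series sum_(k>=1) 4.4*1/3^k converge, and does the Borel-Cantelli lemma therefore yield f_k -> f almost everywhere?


Step 1: List the terms 4.4*1/3^k for k = 1 to 13:
  k=1: 1.466667
  k=2: 0.488889
  k=3: 0.162963
  k=4: 0.054321
  k=5: 0.018107
  k=6: 0.006036
  k=7: 0.002012
  k=8: 6.706295e-04
  k=9: 2.235432e-04
  k=10: 7.451439e-05
  k=11: 2.483813e-05
  k=12: 8.279376e-06
  k=13: 2.759792e-06
Step 2: Partial sum = 1.466667 + 0.488889 + 0.162963 + 0.054321 + 0.018107 + 0.006036 + 0.002012 + 6.706295e-04 + 2.235432e-04 + 7.451439e-05 + 2.483813e-05 + 8.279376e-06 + 2.759792e-06
     = 2.199999
Step 3: The full series sum_(k>=1) 4.4*1/3^k converges (geometric series with ratio 1/3 < 1; a constant multiple of a convergent series converges).
Step 4: Fix eps > 0. Since sum_k m(|f_k - f| > eps) < infinity, the Borel-Cantelli lemma gives
        m(limsup_k {|f_k - f| > eps}) = 0, i.e. for a.e. x, |f_k(x) - f(x)| <= eps for all large k.
        Applying this with eps = 1/j for j = 1, 2, ... and intersecting the countably many full-measure sets,
        for a.e. x we get limsup_k |f_k(x) - f(x)| <= 1/j for every j, hence f_k -> f almost everywhere.
Conclusion: series converges; Borel-Cantelli yields f_k -> f a.e.


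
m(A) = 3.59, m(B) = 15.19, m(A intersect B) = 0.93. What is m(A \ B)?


m(A \ B) = m(A) - m(A n B)
= 3.59 - 0.93
= 2.66


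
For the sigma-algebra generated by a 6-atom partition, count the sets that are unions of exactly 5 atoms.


Each element of F is a union of some subset of the 6 atoms.
Elements that are unions of exactly 5 atoms correspond to 5-element subsets of the 6 atoms.
Count = C(6, 5) = 6! / (5! * 1!) = 6.


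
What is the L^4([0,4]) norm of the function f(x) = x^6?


Step 1: ||f||_4 = (integral_0^4 |x^6|^4 dx)^(1/4)
     = (integral_0^4 x^24 dx)^(1/4)
Step 2: integral_0^4 x^24 dx = [x^25/(25)] from 0 to 4 = 4^25/25
     = 1125899906842624/25 = 4.503600e+13
Step 3: ||f||_4 = (4.503600e+13)^(1/4) = 2590.537859


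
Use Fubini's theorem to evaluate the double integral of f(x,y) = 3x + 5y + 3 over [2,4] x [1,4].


By Fubini, integrate in x first, then y.
Step 1: Fix y, integrate over x in [2,4]:
  integral(3x + 5y + 3, x=2..4)
  = 3*(4^2 - 2^2)/2 + (5y + 3)*(4 - 2)
  = 18 + (5y + 3)*2
  = 18 + 10y + 6
  = 24 + 10y
Step 2: Integrate over y in [1,4]:
  integral(24 + 10y, y=1..4)
  = 24*3 + 10*(4^2 - 1^2)/2
  = 72 + 75
  = 147


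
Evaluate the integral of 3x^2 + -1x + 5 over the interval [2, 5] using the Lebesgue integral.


The Lebesgue integral of a Riemann-integrable function agrees with the Riemann integral.
Antiderivative F(x) = (3/3)x^3 + (-1/2)x^2 + 5x
F(5) = (3/3)*5^3 + (-1/2)*5^2 + 5*5
     = (3/3)*125 + (-1/2)*25 + 5*5
     = 125 + -12.5 + 25
     = 137.5
F(2) = 16
Integral = F(5) - F(2) = 137.5 - 16 = 121.5


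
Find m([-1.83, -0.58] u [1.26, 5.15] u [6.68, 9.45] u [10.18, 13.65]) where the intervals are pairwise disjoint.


For pairwise disjoint intervals, m(union) = sum of lengths.
= (-0.58 - -1.83) + (5.15 - 1.26) + (9.45 - 6.68) + (13.65 - 10.18)
= 1.25 + 3.89 + 2.77 + 3.47
= 11.38


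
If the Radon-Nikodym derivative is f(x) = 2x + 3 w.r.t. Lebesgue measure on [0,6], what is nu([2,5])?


nu(A) = integral_A (dnu/dmu) dmu = integral_2^5 (2x + 3) dx
Step 1: Antiderivative F(x) = (2/2)x^2 + 3x
Step 2: F(5) = (2/2)*5^2 + 3*5 = 25 + 15 = 40
Step 3: F(2) = (2/2)*2^2 + 3*2 = 4 + 6 = 10
Step 4: nu([2,5]) = F(5) - F(2) = 40 - 10 = 30


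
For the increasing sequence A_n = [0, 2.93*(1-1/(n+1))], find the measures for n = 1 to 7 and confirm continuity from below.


By continuity of measure from below: if A_n increases to A, then m(A_n) -> m(A).
Here A = [0, 2.93], so m(A) = 2.93
Step 1: a_1 = 2.93*(1 - 1/2) = 1.465, m(A_1) = 1.465
Step 2: a_2 = 2.93*(1 - 1/3) = 1.9533, m(A_2) = 1.9533
Step 3: a_3 = 2.93*(1 - 1/4) = 2.1975, m(A_3) = 2.1975
Step 4: a_4 = 2.93*(1 - 1/5) = 2.344, m(A_4) = 2.344
Step 5: a_5 = 2.93*(1 - 1/6) = 2.4417, m(A_5) = 2.4417
Step 6: a_6 = 2.93*(1 - 1/7) = 2.5114, m(A_6) = 2.5114
Step 7: a_7 = 2.93*(1 - 1/8) = 2.5638, m(A_7) = 2.5638
Limit: m(A_n) -> m([0,2.93]) = 2.93


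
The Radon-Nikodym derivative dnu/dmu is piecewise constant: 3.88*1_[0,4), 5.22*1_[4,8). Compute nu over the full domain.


Integrate each piece of the Radon-Nikodym derivative:
Step 1: integral_0^4 3.88 dx = 3.88*(4-0) = 3.88*4 = 15.52
Step 2: integral_4^8 5.22 dx = 5.22*(8-4) = 5.22*4 = 20.88
Total: 15.52 + 20.88 = 36.4


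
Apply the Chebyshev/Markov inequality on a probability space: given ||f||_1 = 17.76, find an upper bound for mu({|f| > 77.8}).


Chebyshev/Markov inequality: mu(|f| > eps) <= (||f||_p / eps)^p
Step 1: ||f||_1 / eps = 17.76 / 77.8 = 0.228278
Step 2: Raise to power p = 1:
  (0.228278)^1 = 0.228278
Step 3: Therefore mu(|f| > 77.8) <= 0.228278


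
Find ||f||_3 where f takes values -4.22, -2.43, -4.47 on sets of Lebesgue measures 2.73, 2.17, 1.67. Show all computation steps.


Step 1: Compute |f_i|^3 for each value:
  |-4.22|^3 = 75.151448
  |-2.43|^3 = 14.348907
  |-4.47|^3 = 89.314623
Step 2: Multiply by measures and sum:
  75.151448 * 2.73 = 205.163453
  14.348907 * 2.17 = 31.137128
  89.314623 * 1.67 = 149.15542
Sum = 205.163453 + 31.137128 + 149.15542 = 385.456002
Step 3: Take the p-th root:
||f||_3 = (385.456002)^(1/3) = 7.277657


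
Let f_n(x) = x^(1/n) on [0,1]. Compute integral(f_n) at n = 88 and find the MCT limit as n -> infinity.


At n = 88: f_88(x) = x^(1/88).
Step 1: integral(x^(1/88), 0, 1) = [x^(1/88+1) / (1/88+1)] from 0 to 1
     = 1 / (1/88 + 1) = 1 / ((88+1)/88) = 88/(88+1)
     = 88/89 = 0.988764
Step 2: As n -> infinity, f_n(x) = x^(1/n) -> 1 for x in (0,1], and f_n is increasing in n.
By MCT, lim_n integral(f_n) = integral(lim_n f_n) = integral(1, 0, 1) = 1.
Step 3: Verify convergence: 88/89 = 0.988764 -> 1


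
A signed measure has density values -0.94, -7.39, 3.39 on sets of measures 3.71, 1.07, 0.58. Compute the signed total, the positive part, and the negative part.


Step 1: Compute signed measure on each set:
  Set 1: -0.94 * 3.71 = -3.4874
  Set 2: -7.39 * 1.07 = -7.9073
  Set 3: 3.39 * 0.58 = 1.9662
Step 2: Total signed measure = (-3.4874) + (-7.9073) + (1.9662)
     = -9.4285
Step 3: Positive part mu+(X) = sum of positive contributions = 1.9662
Step 4: Negative part mu-(X) = |sum of negative contributions| = 11.3947


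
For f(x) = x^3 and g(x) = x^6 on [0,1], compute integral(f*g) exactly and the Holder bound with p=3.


Step 1: Exact integral of f*g = integral(x^9, 0, 1) = 1/10
     = 0.1
Step 2: Holder bound with p=3, q=1.5:
  ||f||_p = (integral x^9 dx)^(1/3) = (1/10)^(1/3) = 0.464159
  ||g||_q = (integral x^9 dx)^(1/1.5) = (1/10)^(1/1.5) = 0.215443
Step 3: Holder bound = ||f||_p * ||g||_q = 0.464159 * 0.215443 = 0.1
Verification: 0.1 <= 0.1 (Holder holds)


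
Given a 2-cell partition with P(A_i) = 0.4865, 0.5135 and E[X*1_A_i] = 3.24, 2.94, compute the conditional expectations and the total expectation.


For each cell A_i: E[X|A_i] = E[X*1_A_i] / P(A_i)
Step 1: E[X|A_1] = 3.24 / 0.4865 = 6.659815
Step 2: E[X|A_2] = 2.94 / 0.5135 = 5.725414
Verification: E[X] = sum E[X*1_A_i] = 3.24 + 2.94 = 6.18


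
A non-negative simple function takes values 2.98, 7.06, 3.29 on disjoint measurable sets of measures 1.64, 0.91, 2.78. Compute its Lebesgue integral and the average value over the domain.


Step 1: Integral = sum(value_i * measure_i)
= 2.98*1.64 + 7.06*0.91 + 3.29*2.78
= 4.8872 + 6.4246 + 9.1462
= 20.458
Step 2: Total measure of domain = 1.64 + 0.91 + 2.78 = 5.33
Step 3: Average value = 20.458 / 5.33 = 3.838274


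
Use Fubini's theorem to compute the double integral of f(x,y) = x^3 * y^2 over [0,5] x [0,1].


By Fubini's theorem, the double integral factors as a product of single integrals:
Step 1: integral_0^5 x^3 dx = [x^4/4] from 0 to 5
     = 5^4/4 = 156.25
Step 2: integral_0^1 y^2 dy = [y^3/3] from 0 to 1
     = 1^3/3 = 0.333333
Step 3: Double integral = 156.25 * 0.333333 = 52.083333


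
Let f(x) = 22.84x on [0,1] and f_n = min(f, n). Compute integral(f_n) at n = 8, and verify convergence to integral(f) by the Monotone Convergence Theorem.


f(x) = 22.84x on [0,1]; f_n(x) = min(22.84x, n). At n = 8:
Step 1: f(x) reaches 8 at x = 8/22.84 = 0.350263
Step 2: integral(f_8) = integral(22.84x, 0, 0.350263) + integral(8, 0.350263, 1)
       = 22.84*0.350263^2/2 + 8*(1 - 0.350263)
       = 1.401051 + 5.197898
       = 6.598949
Step 3: As n -> infinity, f_n increases to f, so by MCT integral(f_n) -> integral(f) = 22.84/2 = 11.42.
Convergence: integral(f_8) = 6.598949 -> 11.42 as n -> infinity


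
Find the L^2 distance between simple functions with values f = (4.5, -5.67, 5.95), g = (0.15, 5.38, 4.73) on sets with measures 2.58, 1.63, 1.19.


Step 1: Compute differences f_i - g_i:
  4.5 - 0.15 = 4.35
  -5.67 - 5.38 = -11.05
  5.95 - 4.73 = 1.22
Step 2: Compute |diff|^2 * measure for each set:
  |4.35|^2 * 2.58 = 18.9225 * 2.58 = 48.82005
  |-11.05|^2 * 1.63 = 122.1025 * 1.63 = 199.027075
  |1.22|^2 * 1.19 = 1.4884 * 1.19 = 1.771196
Step 3: Sum = 249.618321
Step 4: ||f-g||_2 = (249.618321)^(1/2) = 15.799314


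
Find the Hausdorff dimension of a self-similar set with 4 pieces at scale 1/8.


For a self-similar set with N copies scaled by 1/r:
dim_H = log(N)/log(r) = log(4)/log(8)
= 1.386294/2.079442
= 0.666667


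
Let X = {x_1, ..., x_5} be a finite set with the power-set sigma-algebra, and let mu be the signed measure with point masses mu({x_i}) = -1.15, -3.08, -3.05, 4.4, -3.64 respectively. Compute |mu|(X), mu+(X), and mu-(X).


Step 1: Every measurable set is a union of atoms (the cells / points), so a Hahn decomposition is
  obtained by grouping atoms by sign: P = union of atoms with mu > 0, N = union of the remaining atoms.
  Atoms in P (indices): 4;  atoms in N (indices): 1, 2, 3, 5
  Positive values: 4.4
  Negative values: -1.15, -3.08, -3.05, -3.64
Step 2: mu+(X) = mu(P) = sum of positive atom values = 4.4
Step 3: mu-(X) = -mu(N) = sum of |negative atom values| = 10.92
Step 4: |mu|(X) = mu+(X) + mu-(X) = 4.4 + 10.92 = 15.32


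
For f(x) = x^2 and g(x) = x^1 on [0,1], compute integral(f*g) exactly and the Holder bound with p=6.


Step 1: Exact integral of f*g = integral(x^3, 0, 1) = 1/4
     = 0.25
Step 2: Holder bound with p=6, q=1.2:
  ||f||_p = (integral x^12 dx)^(1/6) = (1/13)^(1/6) = 0.652143
  ||g||_q = (integral x^1.2 dx)^(1/1.2) = (1/2.2)^(1/1.2) = 0.518379
Step 3: Holder bound = ||f||_p * ||g||_q = 0.652143 * 0.518379 = 0.338057
Verification: 0.25 <= 0.338057 (Holder holds)


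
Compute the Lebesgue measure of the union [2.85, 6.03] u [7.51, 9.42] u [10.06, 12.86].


For pairwise disjoint intervals, m(union) = sum of lengths.
= (6.03 - 2.85) + (9.42 - 7.51) + (12.86 - 10.06)
= 3.18 + 1.91 + 2.8
= 7.89


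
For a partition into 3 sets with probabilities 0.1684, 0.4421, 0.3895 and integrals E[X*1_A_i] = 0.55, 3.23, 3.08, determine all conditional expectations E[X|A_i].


For each cell A_i: E[X|A_i] = E[X*1_A_i] / P(A_i)
Step 1: E[X|A_1] = 0.55 / 0.1684 = 3.266033
Step 2: E[X|A_2] = 3.23 / 0.4421 = 7.306039
Step 3: E[X|A_3] = 3.08 / 0.3895 = 7.907574
Verification: E[X] = sum E[X*1_A_i] = 0.55 + 3.23 + 3.08 = 6.86


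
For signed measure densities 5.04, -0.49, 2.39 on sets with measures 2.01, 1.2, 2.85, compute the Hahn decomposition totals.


Step 1: Compute signed measure on each set:
  Set 1: 5.04 * 2.01 = 10.1304
  Set 2: -0.49 * 1.2 = -0.588
  Set 3: 2.39 * 2.85 = 6.8115
Step 2: Total signed measure = (10.1304) + (-0.588) + (6.8115)
     = 16.3539
Step 3: Positive part mu+(X) = sum of positive contributions = 16.9419
Step 4: Negative part mu-(X) = |sum of negative contributions| = 0.588


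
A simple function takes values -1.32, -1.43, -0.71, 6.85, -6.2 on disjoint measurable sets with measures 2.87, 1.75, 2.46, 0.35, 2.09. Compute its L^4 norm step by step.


Step 1: Compute |f_i|^4 for each value:
  |-1.32|^4 = 3.035958
  |-1.43|^4 = 4.181616
  |-0.71|^4 = 0.254117
  |6.85|^4 = 2201.721006
  |-6.2|^4 = 1477.6336
Step 2: Multiply by measures and sum:
  3.035958 * 2.87 = 8.713199
  4.181616 * 1.75 = 7.317828
  0.254117 * 2.46 = 0.625127
  2201.721006 * 0.35 = 770.602352
  1477.6336 * 2.09 = 3088.254224
Sum = 8.713199 + 7.317828 + 0.625127 + 770.602352 + 3088.254224 = 3875.51273
Step 3: Take the p-th root:
||f||_4 = (3875.51273)^(1/4) = 7.890096


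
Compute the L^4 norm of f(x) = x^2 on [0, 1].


Step 1: ||f||_4 = (integral_0^1 |x^2|^4 dx)^(1/4)
     = (integral_0^1 x^8 dx)^(1/4)
Step 2: integral_0^1 x^8 dx = [x^9/(9)] from 0 to 1 = 1^9/9
     = 1/9 = 0.111111
Step 3: ||f||_4 = (0.111111)^(1/4) = 0.57735


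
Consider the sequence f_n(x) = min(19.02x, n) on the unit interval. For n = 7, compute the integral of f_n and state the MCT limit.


f(x) = 19.02x on [0,1]; f_n(x) = min(19.02x, n). At n = 7:
Step 1: f(x) reaches 7 at x = 7/19.02 = 0.368034
Step 2: integral(f_7) = integral(19.02x, 0, 0.368034) + integral(7, 0.368034, 1)
       = 19.02*0.368034^2/2 + 7*(1 - 0.368034)
       = 1.288118 + 4.423764
       = 5.711882
Step 3: As n -> infinity, f_n increases to f, so by MCT integral(f_n) -> integral(f) = 19.02/2 = 9.51.
Convergence: integral(f_7) = 5.711882 -> 9.51 as n -> infinity


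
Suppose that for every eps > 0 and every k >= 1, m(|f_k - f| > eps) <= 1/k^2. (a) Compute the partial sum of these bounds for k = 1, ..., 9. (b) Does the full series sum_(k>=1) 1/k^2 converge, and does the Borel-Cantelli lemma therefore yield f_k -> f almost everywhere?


Step 1: List the terms 1/k^2 for k = 1 to 9:
  k=1: 1
  k=2: 0.25
  k=3: 0.111111
  k=4: 0.0625
  k=5: 0.04
  k=6: 0.027778
  k=7: 0.020408
  k=8: 0.015625
  k=9: 0.012346
Step 2: Partial sum = 1 + 0.25 + 0.111111 + 0.0625 + 0.04 + 0.027778 + 0.020408 + 0.015625 + 0.012346
     = 1.539768
Step 3: The full series sum_(k>=1) 1/k^2 converges (p-series with p = 2 > 1; a constant multiple of a convergent series converges).
Step 4: Fix eps > 0. Since sum_k m(|f_k - f| > eps) < infinity, the Borel-Cantelli lemma gives
        m(limsup_k {|f_k - f| > eps}) = 0, i.e. for a.e. x, |f_k(x) - f(x)| <= eps for all large k.
        Applying this with eps = 1/j for j = 1, 2, ... and intersecting the countably many full-measure sets,
        for a.e. x we get limsup_k |f_k(x) - f(x)| <= 1/j for every j, hence f_k -> f almost everywhere.
Conclusion: series converges; Borel-Cantelli yields f_k -> f a.e.


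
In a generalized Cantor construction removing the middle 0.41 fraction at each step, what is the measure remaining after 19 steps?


Step 1: At each step, fraction remaining = 1 - 0.41 = 0.59
Step 2: After 19 steps, measure = (0.59)^19
Result = 4.427802e-05


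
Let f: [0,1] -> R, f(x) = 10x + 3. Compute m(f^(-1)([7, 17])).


f^(-1)([7, 17]) = {x : 7 <= 10x + 3 <= 17}
Solving: (7 - 3)/10 <= x <= (17 - 3)/10
= [0.4, 1.4]
Intersecting with [0,1]: [0.4, 1]
Measure = 1 - 0.4 = 0.6


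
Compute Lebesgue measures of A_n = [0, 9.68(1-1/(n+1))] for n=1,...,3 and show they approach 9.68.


By continuity of measure from below: if A_n increases to A, then m(A_n) -> m(A).
Here A = [0, 9.68], so m(A) = 9.68
Step 1: a_1 = 9.68*(1 - 1/2) = 4.84, m(A_1) = 4.84
Step 2: a_2 = 9.68*(1 - 1/3) = 6.4533, m(A_2) = 6.4533
Step 3: a_3 = 9.68*(1 - 1/4) = 7.26, m(A_3) = 7.26
Limit: m(A_n) -> m([0,9.68]) = 9.68


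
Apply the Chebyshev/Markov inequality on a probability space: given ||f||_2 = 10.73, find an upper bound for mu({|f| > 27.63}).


Chebyshev/Markov inequality: mu(|f| > eps) <= (||f||_p / eps)^p
Step 1: ||f||_2 / eps = 10.73 / 27.63 = 0.388346
Step 2: Raise to power p = 2:
  (0.388346)^2 = 0.150813
Step 3: Therefore mu(|f| > 27.63) <= 0.150813


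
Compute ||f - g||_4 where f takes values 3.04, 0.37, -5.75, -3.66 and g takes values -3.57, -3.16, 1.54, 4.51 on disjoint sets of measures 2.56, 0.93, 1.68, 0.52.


Step 1: Compute differences f_i - g_i:
  3.04 - -3.57 = 6.61
  0.37 - -3.16 = 3.53
  -5.75 - 1.54 = -7.29
  -3.66 - 4.51 = -8.17
Step 2: Compute |diff|^4 * measure for each set:
  |6.61|^4 * 2.56 = 1908.999602 * 2.56 = 4887.038982
  |3.53|^4 * 0.93 = 155.274029 * 0.93 = 144.404847
  |-7.29|^4 * 1.68 = 2824.295365 * 1.68 = 4744.816213
  |-8.17|^4 * 0.52 = 4455.415651 * 0.52 = 2316.816139
Step 3: Sum = 12093.07618
Step 4: ||f-g||_4 = (12093.07618)^(1/4) = 10.486588


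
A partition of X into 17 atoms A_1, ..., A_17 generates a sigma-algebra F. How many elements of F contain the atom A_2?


Each element of F is a union of some subset S of the 17 atoms.
The element contains A_2 iff A_2 is in S.
So we count subsets S of {A_1,...,A_17} with A_2 in S: choose freely among the other 16 atoms.
Count = 2^(17-1) = 2^16 = 65536.


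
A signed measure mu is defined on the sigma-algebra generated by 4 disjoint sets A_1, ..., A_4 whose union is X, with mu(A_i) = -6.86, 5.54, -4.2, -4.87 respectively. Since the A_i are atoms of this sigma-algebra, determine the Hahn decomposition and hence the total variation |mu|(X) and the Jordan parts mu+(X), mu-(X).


Step 1: Every measurable set is a union of atoms (the cells / points), so a Hahn decomposition is
  obtained by grouping atoms by sign: P = union of atoms with mu > 0, N = union of the remaining atoms.
  Atoms in P (indices): 2;  atoms in N (indices): 1, 3, 4
  Positive values: 5.54
  Negative values: -6.86, -4.2, -4.87
Step 2: mu+(X) = mu(P) = sum of positive atom values = 5.54
Step 3: mu-(X) = -mu(N) = sum of |negative atom values| = 15.93
Step 4: |mu|(X) = mu+(X) + mu-(X) = 5.54 + 15.93 = 21.47
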